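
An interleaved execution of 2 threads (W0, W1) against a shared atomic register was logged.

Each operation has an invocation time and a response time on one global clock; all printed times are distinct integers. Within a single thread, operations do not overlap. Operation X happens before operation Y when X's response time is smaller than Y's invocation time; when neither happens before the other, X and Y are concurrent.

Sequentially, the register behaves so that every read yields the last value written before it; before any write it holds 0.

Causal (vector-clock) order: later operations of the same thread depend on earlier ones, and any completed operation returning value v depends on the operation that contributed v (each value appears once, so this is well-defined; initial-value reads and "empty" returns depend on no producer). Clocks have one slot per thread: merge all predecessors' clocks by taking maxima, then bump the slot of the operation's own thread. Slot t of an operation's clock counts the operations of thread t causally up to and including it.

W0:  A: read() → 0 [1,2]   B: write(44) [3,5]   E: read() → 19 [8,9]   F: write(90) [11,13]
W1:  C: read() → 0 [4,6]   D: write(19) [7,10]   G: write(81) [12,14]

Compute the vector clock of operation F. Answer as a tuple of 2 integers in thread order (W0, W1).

C, invoked 4, has no incoming edges; only W1's bump applies → (0, 1)
A, invoked 1, has no incoming edges; only W0's bump applies → (1, 0)
D, invoked 7, takes VC(C)=(0, 1) under max, adds 1 for W1 → (0, 2)
B, invoked 3, takes VC(A)=(1, 0) under max, adds 1 for W0 → (2, 0)
G, invoked 12, takes VC(D)=(0, 2) under max, adds 1 for W1 → (0, 3)
E, invoked 8, takes VC(B)=(2, 0), VC(D)=(0, 2) under max, adds 1 for W0 → (3, 2)
F, invoked 11, takes VC(E)=(3, 2) under max, adds 1 for W0 → (4, 2)
target: VC(F) = (4, 2)

(4, 2)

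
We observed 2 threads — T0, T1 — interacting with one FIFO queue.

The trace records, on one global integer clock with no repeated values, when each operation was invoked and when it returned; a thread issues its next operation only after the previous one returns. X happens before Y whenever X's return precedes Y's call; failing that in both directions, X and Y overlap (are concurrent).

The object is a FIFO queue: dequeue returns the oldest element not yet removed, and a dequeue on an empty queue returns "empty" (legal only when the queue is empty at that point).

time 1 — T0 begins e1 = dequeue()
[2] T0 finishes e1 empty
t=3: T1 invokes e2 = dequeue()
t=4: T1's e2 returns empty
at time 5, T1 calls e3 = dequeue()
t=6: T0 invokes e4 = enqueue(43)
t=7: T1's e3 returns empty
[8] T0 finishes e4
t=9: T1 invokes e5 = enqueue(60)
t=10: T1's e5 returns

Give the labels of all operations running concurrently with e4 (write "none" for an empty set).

e3

e4 spans [6,8]: anything still running between times 6 and 8 counts as concurrent
e1 [1,2]: before
e2 [3,4]: before
e3 [5,7]: concurrent
e5 [9,10]: after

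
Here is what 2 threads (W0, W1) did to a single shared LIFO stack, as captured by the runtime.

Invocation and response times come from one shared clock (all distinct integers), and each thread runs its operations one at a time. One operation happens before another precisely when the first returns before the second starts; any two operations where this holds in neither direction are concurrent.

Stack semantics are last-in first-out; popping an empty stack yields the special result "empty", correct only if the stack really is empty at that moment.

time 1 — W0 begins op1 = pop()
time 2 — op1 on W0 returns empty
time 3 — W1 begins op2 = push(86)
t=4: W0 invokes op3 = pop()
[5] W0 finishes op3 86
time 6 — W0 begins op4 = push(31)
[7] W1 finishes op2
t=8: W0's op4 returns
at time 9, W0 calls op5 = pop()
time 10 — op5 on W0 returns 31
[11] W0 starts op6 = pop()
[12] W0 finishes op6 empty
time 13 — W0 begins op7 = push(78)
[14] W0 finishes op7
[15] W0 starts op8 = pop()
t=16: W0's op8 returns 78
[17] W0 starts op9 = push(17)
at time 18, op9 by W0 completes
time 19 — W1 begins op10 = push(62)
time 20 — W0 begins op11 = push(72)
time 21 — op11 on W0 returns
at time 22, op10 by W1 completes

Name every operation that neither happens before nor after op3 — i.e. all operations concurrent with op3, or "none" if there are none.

op3 spans [4,5]: anything still running between times 4 and 5 counts as concurrent
op1 [1,2]: before
op2 [3,7]: concurrent
op4 [6,8]: after
op5 [9,10]: after
op6 [11,12]: after
op7 [13,14]: after
op8 [15,16]: after
op9 [17,18]: after
op10 [19,22]: after
op11 [20,21]: after

op2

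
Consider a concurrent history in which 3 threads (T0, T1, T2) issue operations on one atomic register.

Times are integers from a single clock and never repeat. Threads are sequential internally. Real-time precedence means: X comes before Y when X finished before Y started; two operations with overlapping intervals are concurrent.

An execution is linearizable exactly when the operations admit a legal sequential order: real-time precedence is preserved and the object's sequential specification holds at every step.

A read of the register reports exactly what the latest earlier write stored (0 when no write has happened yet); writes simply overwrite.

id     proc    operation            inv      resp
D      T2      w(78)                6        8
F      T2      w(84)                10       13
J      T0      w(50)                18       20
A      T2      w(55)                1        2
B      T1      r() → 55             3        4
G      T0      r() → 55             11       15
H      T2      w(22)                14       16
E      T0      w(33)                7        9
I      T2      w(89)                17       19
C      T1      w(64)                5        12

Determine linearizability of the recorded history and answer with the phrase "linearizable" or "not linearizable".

cut after 14 events: linearizable; cut after 15 events (G responds, time 15): not linearizable
7 completed operations, 20 real-time-consistent orders — every atomic register replay fails
every completion of the 1 pending operation (H) was checked; none linearizes
e.g. A, B, C, D, E, F, G (pending dropped): illegal at step 7, since G r() → 55 cannot apply there
e.g. A, B, C, D, E, G, F (pending dropped): illegal at step 6, since G r() → 55 cannot apply there

not linearizable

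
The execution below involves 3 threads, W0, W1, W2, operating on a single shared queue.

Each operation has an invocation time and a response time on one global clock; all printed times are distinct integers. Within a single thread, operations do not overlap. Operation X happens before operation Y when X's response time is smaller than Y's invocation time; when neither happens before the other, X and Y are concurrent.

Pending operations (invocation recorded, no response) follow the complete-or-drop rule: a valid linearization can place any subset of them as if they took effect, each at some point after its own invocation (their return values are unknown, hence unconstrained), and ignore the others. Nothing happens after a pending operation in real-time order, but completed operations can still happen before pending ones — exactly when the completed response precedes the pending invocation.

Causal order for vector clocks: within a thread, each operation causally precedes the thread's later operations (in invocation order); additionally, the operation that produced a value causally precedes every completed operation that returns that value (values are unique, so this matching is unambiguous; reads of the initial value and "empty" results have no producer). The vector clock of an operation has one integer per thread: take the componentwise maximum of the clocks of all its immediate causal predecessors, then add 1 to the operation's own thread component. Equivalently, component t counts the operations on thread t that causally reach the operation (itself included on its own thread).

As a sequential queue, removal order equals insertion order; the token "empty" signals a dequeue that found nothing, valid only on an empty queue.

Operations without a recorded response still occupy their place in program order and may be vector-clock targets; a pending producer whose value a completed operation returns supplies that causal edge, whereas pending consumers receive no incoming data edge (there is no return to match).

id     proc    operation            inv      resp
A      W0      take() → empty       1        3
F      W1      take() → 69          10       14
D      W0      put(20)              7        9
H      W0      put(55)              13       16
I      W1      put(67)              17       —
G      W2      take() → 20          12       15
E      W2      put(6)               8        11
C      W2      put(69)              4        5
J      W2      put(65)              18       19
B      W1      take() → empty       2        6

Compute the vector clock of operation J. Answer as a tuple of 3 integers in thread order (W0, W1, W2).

root op C, invoked 4: fresh clock plus W2's own tick → (0, 0, 1)
root op B, invoked 2: fresh clock plus W1's own tick → (0, 1, 0)
root op A, invoked 1: fresh clock plus W0's own tick → (1, 0, 0)
invoked at 8, E merges VC(C)=(0, 0, 1) and bumps W2's slot → (0, 0, 2)
invoked at 7, D merges VC(A)=(1, 0, 0) and bumps W0's slot → (2, 0, 0)
invoked at 10, F merges VC(B)=(0, 1, 0), VC(C)=(0, 0, 1) and bumps W1's slot → (0, 2, 1)
invoked at 13, H merges VC(D)=(2, 0, 0) and bumps W0's slot → (3, 0, 0)
invoked at 17, I merges VC(F)=(0, 2, 1) and bumps W1's slot → (0, 3, 1)
invoked at 12, G merges VC(D)=(2, 0, 0), VC(E)=(0, 0, 2) and bumps W2's slot → (2, 0, 3)
invoked at 18, J merges VC(G)=(2, 0, 3) and bumps W2's slot → (2, 0, 4)
target: VC(J) = (2, 0, 4)

(2, 0, 4)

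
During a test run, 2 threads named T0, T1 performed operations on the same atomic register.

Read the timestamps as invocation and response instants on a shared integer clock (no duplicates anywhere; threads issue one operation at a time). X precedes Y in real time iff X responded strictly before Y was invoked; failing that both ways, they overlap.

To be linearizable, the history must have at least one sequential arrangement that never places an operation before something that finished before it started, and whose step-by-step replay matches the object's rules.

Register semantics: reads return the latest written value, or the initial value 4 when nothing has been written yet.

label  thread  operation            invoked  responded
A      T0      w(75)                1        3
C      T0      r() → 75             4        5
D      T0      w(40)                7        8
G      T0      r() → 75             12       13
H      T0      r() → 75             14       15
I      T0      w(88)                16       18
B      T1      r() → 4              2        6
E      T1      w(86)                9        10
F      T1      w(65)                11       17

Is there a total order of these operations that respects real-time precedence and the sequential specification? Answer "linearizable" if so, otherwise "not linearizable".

events 1..12 are fine; event 13 — the response of G at time 13 — makes the prefix non-linearizable
6 completed operations, 3 real-time-consistent orders — every atomic register replay fails
including or dropping the 1 pending operation (F) in any combination fails
one such order, A, B, C, D, E, G (pending dropped), breaks at step 2 where B r() → 4 is illegal
one such order, A, C, B, D, E, G (pending dropped), breaks at step 3 where B r() → 4 is illegal

not linearizable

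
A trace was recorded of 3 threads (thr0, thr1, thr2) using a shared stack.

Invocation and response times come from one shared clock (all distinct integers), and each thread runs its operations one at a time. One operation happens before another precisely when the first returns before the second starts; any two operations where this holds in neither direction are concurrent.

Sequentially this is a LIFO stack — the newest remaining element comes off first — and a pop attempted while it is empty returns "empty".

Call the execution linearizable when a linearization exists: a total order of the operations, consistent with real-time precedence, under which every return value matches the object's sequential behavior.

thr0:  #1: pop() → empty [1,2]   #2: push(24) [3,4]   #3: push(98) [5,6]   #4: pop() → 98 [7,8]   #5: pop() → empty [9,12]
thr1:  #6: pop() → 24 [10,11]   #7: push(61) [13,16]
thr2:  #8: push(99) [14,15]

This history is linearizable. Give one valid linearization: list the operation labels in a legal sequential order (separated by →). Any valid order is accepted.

#1 → #2 → #3 → #4 → #6 → #5 → #7 → #8

1. #1 pop() → empty, leaving stack <>
2. #2 push(24), leaving stack <24>
3. #3 push(98), leaving stack <24,98>
4. #4 pop() → 98, leaving stack <24>
5. #6 pop() → 24, leaving stack <>
6. #5 pop() → empty, leaving stack <>
7. #7 push(61), leaving stack <61>
8. #8 push(99), leaving stack <61,99>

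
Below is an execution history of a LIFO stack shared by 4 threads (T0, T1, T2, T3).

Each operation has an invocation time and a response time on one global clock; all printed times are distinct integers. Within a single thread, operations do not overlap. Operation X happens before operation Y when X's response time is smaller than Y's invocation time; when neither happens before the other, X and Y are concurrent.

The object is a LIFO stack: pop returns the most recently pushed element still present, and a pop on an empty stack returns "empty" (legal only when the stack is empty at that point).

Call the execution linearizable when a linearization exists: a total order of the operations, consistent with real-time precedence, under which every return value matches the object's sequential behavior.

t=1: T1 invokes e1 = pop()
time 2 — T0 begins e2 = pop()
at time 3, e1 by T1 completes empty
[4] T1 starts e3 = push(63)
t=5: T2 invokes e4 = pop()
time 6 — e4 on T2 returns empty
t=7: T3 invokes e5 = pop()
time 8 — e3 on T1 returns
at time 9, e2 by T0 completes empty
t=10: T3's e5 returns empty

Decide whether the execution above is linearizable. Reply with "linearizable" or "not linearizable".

linearizable

one valid linearization: e1, e2, e4, e5, e3
after step 1 (e1 pop() → empty): stack <>
after step 2 (e2 pop() → empty): stack <>
after step 3 (e4 pop() → empty): stack <>
after step 4 (e5 pop() → empty): stack <>
after step 5 (e3 push(63)): stack <63>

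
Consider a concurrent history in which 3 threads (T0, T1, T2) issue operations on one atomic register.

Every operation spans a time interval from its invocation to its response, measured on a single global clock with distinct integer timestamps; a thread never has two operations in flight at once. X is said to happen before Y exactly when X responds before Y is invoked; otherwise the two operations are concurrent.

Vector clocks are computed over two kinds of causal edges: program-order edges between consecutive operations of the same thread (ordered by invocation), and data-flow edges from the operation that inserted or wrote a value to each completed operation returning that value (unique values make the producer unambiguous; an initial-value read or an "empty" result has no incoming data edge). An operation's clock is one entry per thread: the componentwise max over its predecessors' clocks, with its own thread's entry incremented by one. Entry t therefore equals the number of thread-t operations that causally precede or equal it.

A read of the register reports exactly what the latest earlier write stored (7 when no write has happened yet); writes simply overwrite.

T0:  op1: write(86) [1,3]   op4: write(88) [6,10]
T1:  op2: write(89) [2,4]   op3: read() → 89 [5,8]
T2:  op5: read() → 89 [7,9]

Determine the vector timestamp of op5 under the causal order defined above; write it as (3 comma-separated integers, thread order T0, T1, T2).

root op op2, invoked 2: fresh clock plus T1's own tick → (0, 1, 0)
root op op1, invoked 1: fresh clock plus T0's own tick → (1, 0, 0)
op5 (invocation 7): componentwise max over VC(op2)=(0, 1, 0), +1 at T2, giving (0, 1, 1)
op3 (invocation 5): componentwise max over VC(op2)=(0, 1, 0), +1 at T1, giving (0, 2, 0)
op4 (invocation 6): componentwise max over VC(op1)=(1, 0, 0), +1 at T0, giving (2, 0, 0)
target: VC(op5) = (0, 1, 1)

(0, 1, 1)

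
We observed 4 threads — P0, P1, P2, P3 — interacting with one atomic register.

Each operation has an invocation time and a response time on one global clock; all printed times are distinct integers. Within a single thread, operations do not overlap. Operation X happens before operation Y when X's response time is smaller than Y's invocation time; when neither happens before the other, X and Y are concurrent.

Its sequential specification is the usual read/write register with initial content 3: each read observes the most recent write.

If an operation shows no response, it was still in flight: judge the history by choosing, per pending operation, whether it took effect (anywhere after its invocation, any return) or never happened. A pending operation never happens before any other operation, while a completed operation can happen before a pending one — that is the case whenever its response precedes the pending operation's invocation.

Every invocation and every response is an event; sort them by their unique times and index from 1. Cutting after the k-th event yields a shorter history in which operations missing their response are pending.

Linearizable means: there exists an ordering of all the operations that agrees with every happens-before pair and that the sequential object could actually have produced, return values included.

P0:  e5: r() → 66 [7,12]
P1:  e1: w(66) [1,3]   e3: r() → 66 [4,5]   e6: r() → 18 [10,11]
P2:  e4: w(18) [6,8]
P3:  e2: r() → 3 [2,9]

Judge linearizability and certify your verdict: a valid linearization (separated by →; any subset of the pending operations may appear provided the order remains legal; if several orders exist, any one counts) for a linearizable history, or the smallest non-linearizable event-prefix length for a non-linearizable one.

linearizable — witness: e2 → e1 → e3 → e5 → e4 → e6

1. e2 r() → 3, leaving value 3
2. e1 w(66), leaving value 66
3. e3 r() → 66, leaving value 66
4. e5 r() → 66, leaving value 66
5. e4 w(18), leaving value 18
6. e6 r() → 18, leaving value 18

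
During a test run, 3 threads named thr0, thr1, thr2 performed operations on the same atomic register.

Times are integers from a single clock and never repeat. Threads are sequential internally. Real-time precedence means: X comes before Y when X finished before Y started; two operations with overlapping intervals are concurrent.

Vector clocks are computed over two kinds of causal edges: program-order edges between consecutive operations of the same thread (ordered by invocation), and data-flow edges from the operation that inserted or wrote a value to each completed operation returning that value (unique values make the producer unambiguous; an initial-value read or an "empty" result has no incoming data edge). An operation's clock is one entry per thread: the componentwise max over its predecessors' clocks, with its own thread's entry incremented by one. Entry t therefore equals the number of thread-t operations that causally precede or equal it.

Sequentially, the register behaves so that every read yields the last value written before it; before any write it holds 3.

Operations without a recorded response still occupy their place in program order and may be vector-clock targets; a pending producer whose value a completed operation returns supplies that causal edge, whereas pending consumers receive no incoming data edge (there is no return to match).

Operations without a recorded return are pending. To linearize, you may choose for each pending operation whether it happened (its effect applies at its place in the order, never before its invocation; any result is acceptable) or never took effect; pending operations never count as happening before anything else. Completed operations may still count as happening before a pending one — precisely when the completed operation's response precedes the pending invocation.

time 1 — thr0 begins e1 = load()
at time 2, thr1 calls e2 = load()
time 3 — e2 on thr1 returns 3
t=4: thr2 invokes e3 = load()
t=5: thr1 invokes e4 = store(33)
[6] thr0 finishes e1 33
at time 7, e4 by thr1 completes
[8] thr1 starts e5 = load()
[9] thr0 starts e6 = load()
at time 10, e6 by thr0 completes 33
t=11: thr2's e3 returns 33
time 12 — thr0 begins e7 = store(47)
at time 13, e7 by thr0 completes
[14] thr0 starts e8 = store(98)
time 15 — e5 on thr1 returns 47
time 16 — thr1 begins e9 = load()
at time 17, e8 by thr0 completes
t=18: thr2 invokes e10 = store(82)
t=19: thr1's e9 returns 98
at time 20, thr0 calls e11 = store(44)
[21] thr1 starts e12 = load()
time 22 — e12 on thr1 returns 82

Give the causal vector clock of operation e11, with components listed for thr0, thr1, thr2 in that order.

e2, invoked 2, has no incoming edges; only thr1's bump applies → (0, 1, 0)
VC(e4, invoked at 5): max of VC(e2)=(0, 1, 0), then +1 on thread thr1 → (0, 2, 0)
VC(e3, invoked at 4): max of VC(e4)=(0, 2, 0), then +1 on thread thr2 → (0, 2, 1)
VC(e1, invoked at 1): max of VC(e4)=(0, 2, 0), then +1 on thread thr0 → (1, 2, 0)
VC(e10, invoked at 18): max of VC(e3)=(0, 2, 1), then +1 on thread thr2 → (0, 2, 2)
VC(e6, invoked at 9): max of VC(e1)=(1, 2, 0), VC(e4)=(0, 2, 0), then +1 on thread thr0 → (2, 2, 0)
VC(e7, invoked at 12): max of VC(e6)=(2, 2, 0), then +1 on thread thr0 → (3, 2, 0)
VC(e5, invoked at 8): max of VC(e4)=(0, 2, 0), VC(e7)=(3, 2, 0), then +1 on thread thr1 → (3, 3, 0)
VC(e8, invoked at 14): max of VC(e7)=(3, 2, 0), then +1 on thread thr0 → (4, 2, 0)
VC(e11, invoked at 20): max of VC(e8)=(4, 2, 0), then +1 on thread thr0 → (5, 2, 0)
VC(e9, invoked at 16): max of VC(e5)=(3, 3, 0), VC(e8)=(4, 2, 0), then +1 on thread thr1 → (4, 4, 0)
VC(e12, invoked at 21): max of VC(e9)=(4, 4, 0), VC(e10)=(0, 2, 2), then +1 on thread thr1 → (4, 5, 2)
target: VC(e11) = (5, 2, 0)

(5, 2, 0)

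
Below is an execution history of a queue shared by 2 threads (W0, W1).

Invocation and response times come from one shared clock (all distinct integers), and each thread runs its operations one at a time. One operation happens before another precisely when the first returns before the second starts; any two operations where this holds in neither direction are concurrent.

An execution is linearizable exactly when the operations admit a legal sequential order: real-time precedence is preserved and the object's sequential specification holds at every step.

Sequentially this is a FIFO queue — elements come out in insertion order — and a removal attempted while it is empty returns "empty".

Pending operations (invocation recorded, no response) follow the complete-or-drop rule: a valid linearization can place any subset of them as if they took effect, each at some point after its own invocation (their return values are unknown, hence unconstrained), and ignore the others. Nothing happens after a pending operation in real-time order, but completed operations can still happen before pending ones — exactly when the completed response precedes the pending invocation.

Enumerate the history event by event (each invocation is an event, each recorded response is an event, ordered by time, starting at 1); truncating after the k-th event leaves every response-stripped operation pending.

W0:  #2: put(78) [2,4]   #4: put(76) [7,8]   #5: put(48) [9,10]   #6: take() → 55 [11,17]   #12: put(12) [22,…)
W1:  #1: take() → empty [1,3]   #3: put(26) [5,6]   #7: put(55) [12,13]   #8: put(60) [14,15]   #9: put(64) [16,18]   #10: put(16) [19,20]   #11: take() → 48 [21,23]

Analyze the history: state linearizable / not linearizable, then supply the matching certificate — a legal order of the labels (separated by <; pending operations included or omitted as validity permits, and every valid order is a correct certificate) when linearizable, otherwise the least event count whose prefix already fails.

not linearizable — minimal violating prefix: 17 events

events 1..16 are fine; event 17 — the response of #6 at time 17 — makes the prefix non-linearizable
real-time-consistent orders of the 8 completed operations: 6 — all fail the queue replay
no escape via the 1 pending operation (#9): every completion choice fails
for example #1, #2, #3, #4, #5, #6, #7, #8 (pending dropped) fails at step 6: #6 take() → 55 is not legal there
for example #1, #2, #3, #4, #5, #7, #6, #8 (pending dropped) fails at step 7: #6 take() → 55 is not legal there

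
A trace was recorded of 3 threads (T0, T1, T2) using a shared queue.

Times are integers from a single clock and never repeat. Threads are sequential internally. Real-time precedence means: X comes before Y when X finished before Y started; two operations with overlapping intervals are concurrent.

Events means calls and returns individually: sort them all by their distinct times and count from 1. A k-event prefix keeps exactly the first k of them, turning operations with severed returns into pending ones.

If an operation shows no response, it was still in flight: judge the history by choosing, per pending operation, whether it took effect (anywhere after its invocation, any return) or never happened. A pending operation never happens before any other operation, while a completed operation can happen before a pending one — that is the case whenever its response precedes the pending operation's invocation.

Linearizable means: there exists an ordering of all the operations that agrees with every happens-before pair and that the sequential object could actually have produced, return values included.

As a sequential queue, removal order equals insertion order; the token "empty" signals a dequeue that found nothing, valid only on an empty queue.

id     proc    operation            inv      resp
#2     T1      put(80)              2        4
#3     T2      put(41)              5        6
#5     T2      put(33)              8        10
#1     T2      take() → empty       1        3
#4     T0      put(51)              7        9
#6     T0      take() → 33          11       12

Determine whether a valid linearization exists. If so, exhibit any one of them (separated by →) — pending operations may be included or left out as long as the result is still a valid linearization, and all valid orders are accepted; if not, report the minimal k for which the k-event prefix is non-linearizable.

not linearizable — minimal violating prefix: 12 events

already the first 12 events (up to #6's response at time 12) admit no linearization; the first 11 still do
no legal order exists: 4 real-time-consistent candidates over 6 completed queue operations, all rejected
one such order, #1, #2, #3, #4, #5, #6, breaks at step 6 where #6 take() → 33 is illegal
one such order, #1, #2, #3, #5, #4, #6, breaks at step 6 where #6 take() → 33 is illegal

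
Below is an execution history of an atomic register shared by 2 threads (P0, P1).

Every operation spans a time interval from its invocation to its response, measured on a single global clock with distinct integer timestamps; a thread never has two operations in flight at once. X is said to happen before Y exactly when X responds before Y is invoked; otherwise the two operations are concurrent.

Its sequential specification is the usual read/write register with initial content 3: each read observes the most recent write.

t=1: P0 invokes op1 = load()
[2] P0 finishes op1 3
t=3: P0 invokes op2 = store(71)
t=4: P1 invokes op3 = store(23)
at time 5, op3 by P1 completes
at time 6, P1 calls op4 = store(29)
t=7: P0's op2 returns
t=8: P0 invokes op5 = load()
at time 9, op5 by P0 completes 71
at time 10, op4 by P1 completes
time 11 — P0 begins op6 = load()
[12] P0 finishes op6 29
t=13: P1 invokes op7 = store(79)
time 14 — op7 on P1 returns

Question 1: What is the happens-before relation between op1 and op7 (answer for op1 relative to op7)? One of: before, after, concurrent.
Answer: before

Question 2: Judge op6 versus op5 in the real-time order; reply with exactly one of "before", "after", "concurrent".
Answer: after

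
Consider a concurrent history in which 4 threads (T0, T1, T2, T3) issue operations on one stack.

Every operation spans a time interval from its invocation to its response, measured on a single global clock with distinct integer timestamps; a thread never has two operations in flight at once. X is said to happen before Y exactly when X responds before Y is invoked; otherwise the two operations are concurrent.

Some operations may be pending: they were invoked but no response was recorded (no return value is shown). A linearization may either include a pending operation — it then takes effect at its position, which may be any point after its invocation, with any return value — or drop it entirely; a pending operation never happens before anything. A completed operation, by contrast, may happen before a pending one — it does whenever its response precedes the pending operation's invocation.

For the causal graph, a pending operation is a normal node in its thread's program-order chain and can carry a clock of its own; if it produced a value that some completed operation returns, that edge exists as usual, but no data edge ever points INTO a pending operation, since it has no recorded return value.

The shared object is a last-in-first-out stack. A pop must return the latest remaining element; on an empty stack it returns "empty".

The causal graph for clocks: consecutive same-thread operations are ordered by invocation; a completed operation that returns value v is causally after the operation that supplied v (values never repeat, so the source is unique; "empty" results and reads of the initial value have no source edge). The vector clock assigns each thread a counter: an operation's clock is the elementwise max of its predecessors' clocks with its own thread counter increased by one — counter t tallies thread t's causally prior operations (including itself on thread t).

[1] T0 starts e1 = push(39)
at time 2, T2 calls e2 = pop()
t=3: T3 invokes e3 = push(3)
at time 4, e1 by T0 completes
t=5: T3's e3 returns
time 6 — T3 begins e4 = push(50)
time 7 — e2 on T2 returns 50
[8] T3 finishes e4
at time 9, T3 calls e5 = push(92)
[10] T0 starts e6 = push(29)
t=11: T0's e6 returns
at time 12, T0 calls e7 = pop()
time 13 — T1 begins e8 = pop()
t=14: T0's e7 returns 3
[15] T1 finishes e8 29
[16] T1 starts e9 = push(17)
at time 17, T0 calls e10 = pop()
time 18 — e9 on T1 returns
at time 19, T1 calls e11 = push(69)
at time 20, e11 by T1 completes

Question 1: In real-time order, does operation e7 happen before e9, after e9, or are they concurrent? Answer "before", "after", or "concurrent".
Answer: before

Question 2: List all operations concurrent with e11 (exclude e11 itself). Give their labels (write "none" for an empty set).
Answer: e10, e5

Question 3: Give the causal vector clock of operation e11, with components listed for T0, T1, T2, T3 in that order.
Answer: (2, 3, 0, 0)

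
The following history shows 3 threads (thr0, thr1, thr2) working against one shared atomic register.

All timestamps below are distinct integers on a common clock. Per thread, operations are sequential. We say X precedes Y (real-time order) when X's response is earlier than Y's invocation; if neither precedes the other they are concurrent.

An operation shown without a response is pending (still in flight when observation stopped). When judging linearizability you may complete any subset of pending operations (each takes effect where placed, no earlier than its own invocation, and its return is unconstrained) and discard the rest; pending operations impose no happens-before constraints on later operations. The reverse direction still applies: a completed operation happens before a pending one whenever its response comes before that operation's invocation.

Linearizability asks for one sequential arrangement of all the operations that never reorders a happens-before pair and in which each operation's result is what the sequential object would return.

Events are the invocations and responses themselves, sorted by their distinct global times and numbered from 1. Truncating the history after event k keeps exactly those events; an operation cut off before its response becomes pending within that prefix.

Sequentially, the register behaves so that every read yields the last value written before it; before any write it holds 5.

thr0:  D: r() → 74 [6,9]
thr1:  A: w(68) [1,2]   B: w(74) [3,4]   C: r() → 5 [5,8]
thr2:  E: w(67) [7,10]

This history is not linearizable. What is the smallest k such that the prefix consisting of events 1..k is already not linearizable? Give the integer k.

a valid linearization of events 1..7 exists, for instance A, B:
after step 1 (A w(68)): value 68
after step 2 (B w(74)): value 74
once event 8 joins (C's response, time 8), exhaustive search finds no witness
include/drop combinations of the 2 pending operations (D, E) were all tried; none helps
one such order, A, B, C (pending dropped), breaks at step 3 where C r() → 5 is illegal

8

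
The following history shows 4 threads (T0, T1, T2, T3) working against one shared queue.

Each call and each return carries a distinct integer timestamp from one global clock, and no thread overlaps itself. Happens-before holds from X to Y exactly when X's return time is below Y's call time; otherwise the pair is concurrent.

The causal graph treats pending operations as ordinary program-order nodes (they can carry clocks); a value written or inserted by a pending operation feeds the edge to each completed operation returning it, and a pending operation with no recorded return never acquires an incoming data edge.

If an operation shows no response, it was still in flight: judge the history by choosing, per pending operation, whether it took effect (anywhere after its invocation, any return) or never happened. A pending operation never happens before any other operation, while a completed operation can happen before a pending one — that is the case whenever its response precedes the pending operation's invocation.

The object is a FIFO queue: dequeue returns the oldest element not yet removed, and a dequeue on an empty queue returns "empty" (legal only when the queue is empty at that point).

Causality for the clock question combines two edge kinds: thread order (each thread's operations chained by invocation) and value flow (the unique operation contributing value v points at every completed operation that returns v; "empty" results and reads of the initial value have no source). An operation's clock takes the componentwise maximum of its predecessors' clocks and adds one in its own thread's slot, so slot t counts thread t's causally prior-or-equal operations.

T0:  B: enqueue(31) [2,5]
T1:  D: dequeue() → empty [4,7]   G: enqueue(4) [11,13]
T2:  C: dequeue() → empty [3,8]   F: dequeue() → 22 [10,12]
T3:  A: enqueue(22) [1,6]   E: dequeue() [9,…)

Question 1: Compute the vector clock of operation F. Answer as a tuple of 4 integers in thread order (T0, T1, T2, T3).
invoked at 1, A has no predecessors; its own T3 bump gives (0, 0, 0, 1)
invoked at 3, C has no predecessors; its own T2 bump gives (0, 0, 1, 0)
invoked at 4, D has no predecessors; its own T1 bump gives (0, 1, 0, 0)
invoked at 2, B has no predecessors; its own T0 bump gives (1, 0, 0, 0)
E, invoked 9, takes VC(A)=(0, 0, 0, 1) under max, adds 1 for T3 → (0, 0, 0, 2)
G, invoked 11, takes VC(D)=(0, 1, 0, 0) under max, adds 1 for T1 → (0, 2, 0, 0)
F, invoked 10, takes VC(A)=(0, 0, 0, 1), VC(C)=(0, 0, 1, 0) under max, adds 1 for T2 → (0, 0, 2, 1)
target: VC(F) = (0, 0, 2, 1)

(0, 0, 2, 1)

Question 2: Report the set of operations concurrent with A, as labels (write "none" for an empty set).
A spans [1,6]: anything still running between times 1 and 6 counts as concurrent
B [2,5]: concurrent
C [3,8]: concurrent
D [4,7]: concurrent
E [9,…): after
F [10,12]: after
G [11,13]: after

B, C, D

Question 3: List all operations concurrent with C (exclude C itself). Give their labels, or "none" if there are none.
C spans [3,8]; an op avoiding the whole window 3..8 is ordered, any other is concurrent
A [1,6]: concurrent
B [2,5]: concurrent
D [4,7]: concurrent
E [9,…): after
F [10,12]: after
G [11,13]: after

A, B, D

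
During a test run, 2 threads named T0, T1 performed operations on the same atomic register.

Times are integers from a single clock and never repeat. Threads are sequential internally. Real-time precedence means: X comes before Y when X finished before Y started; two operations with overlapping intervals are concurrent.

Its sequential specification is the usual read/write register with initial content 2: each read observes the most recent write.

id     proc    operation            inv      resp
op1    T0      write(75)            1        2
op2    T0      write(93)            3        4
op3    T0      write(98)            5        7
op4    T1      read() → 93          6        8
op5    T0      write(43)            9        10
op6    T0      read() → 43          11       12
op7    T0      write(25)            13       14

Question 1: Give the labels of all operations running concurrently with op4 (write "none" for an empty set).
op4 spans [6,8]; an op avoiding the whole window 6..8 is ordered, any other is concurrent
op1 [1,2]: before
op2 [3,4]: before
op3 [5,7]: concurrent
op5 [9,10]: after
op6 [11,12]: after
op7 [13,14]: after

op3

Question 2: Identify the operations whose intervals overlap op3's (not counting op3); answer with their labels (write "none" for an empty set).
concurrent with op3 ([5,7]): every op whose interval crosses 5..7
op1 [1,2]: before
op2 [3,4]: before
op4 [6,8]: concurrent
op5 [9,10]: after
op6 [11,12]: after
op7 [13,14]: after

op4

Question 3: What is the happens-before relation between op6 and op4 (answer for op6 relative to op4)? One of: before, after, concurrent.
op6 spans [11,12], op4 spans [6,8]
resp(op4)=8 < inv(op6)=11

after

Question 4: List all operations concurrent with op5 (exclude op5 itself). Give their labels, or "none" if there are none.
op5 spans [9,10]: anything still running between times 9 and 10 counts as concurrent
op1 [1,2]: before
op2 [3,4]: before
op3 [5,7]: before
op4 [6,8]: before
op6 [11,12]: after
op7 [13,14]: after

none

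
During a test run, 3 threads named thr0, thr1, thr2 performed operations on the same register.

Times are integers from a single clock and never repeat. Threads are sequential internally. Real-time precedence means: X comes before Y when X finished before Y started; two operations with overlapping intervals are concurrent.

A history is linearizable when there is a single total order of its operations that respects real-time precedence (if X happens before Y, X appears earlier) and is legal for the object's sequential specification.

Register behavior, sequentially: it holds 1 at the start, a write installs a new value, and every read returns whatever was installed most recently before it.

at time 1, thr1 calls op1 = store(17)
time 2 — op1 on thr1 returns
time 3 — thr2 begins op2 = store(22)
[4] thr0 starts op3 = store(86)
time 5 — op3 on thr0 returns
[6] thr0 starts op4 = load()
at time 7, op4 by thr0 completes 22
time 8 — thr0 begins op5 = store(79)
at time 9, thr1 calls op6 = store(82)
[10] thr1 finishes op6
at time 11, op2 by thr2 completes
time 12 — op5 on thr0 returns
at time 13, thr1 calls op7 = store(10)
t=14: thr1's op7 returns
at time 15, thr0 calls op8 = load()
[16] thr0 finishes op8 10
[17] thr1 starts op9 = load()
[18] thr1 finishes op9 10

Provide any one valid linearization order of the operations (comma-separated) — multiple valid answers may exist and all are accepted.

after step 1 (op1 store(17)): value 17
after step 2 (op3 store(86)): value 86
after step 3 (op2 store(22)): value 22
after step 4 (op4 load() → 22): value 22
after step 5 (op5 store(79)): value 79
after step 6 (op6 store(82)): value 82
after step 7 (op7 store(10)): value 10
after step 8 (op8 load() → 10): value 10
after step 9 (op9 load() → 10): value 10

op1, op3, op2, op4, op5, op6, op7, op8, op9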